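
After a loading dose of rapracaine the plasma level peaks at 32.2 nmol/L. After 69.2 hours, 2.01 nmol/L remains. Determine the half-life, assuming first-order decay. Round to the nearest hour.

A/A₀ = 2.01/32.2 ≈ 0.062422.
n = log₂(16.02) ≈ 4.0018 half-lives elapsed in 69.2 hours.
t½ = 69.2/4.0018 ≈ 17.292 hours.

17 hours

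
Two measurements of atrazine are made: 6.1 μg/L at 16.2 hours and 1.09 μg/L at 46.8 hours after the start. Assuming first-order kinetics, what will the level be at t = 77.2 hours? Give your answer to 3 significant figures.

Over Δt = 46.8 − 16.2 = 30.6 hours, the level fell by a factor of 6.1/1.09 ≈ 5.5963.
n = log₂(5.5963) ≈ 2.4845 half-lives, so t½ = 30.6/2.4845 ≈ 12.316 hours.
From t = 46.8 to t = 77.2: 1.09 × (1/2)^((77.2−46.8)/12.316) ≈ 0.19698 μg/L.

0.197 μg/L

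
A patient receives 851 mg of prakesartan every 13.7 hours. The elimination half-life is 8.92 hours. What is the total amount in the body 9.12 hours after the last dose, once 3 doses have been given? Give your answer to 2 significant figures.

610 mg

The 3 doses were given 36.52, 22.82, 9.12 hours ago.
Total = 851·(1/2)^(36.52/8.92) + 851·(1/2)^(22.82/8.92) + 851·(1/2)^(9.12/8.92)
      = 49.827 + 144.48 + 418.94 ≈ 613.24 mg.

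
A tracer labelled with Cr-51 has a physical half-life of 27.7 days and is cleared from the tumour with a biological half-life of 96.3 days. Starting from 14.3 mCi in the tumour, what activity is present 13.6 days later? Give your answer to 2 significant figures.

9.2 mCi

1/t_eff = 1/t_phys + 1/t_biol = 1/27.7 + 1/96.3 = 0.046485 per day.
t_eff = 27.7 × 96.3 / (27.7 + 96.3) ≈ 21.512 days.
Remaining = 14.3 × (1/2)^(13.6/21.512) = 14.3 × (1/2)^0.6322 ≈ 9.2262 mCi.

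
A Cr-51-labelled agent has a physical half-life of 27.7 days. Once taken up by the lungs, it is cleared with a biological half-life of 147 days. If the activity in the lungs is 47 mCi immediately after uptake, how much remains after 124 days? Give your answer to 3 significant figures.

1.18 mCi

1/t_eff = 1/t_phys + 1/t_biol = 1/27.7 + 1/147 = 0.042904 per day.
t_eff = 27.7 × 147 / (27.7 + 147) ≈ 23.308 days.
Remaining = 47 × (1/2)^(124/23.308) = 47 × (1/2)^5.3201 ≈ 1.1765 mCi.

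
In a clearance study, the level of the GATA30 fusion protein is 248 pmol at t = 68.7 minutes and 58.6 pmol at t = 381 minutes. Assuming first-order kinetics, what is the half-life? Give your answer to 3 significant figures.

150 minutes

Over Δt = 381 − 68.7 = 312.3 minutes, the level fell by a factor of 248/58.6 ≈ 4.2321.
n = log₂(4.2321) ≈ 2.0814 half-lives, so t½ = 312.3/2.0814 ≈ 150.05 minutes.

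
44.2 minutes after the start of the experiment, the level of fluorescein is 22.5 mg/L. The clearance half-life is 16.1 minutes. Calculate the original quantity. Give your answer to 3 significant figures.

Number of half-lives elapsed: n = 44.2/16.1 ≈ 2.7453.
A₀ = A × 2^n = 22.5 × 2^2.7453 = 22.5 × 6.7055 ≈ 150.87 mg/L.

151 mg/L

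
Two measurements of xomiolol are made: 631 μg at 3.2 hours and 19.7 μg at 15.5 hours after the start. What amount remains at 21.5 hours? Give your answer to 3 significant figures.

Over Δt = 15.5 − 3.2 = 12.3 hours, the level fell by a factor of 631/19.7 ≈ 32.03.
n = log₂(32.03) ≈ 5.0014 half-lives, so t½ = 12.3/5.0014 ≈ 2.4593 hours.
From t = 15.5 to t = 21.5: 19.7 × (1/2)^((21.5−15.5)/2.4593) ≈ 3.6312 μg.

3.63 μg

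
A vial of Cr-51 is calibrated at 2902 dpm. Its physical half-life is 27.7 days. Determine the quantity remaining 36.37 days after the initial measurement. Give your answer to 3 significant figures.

1170 dpm

Number of half-lives: n = 36.37/27.7 ≈ 1.313.
Remaining = 2902 × (1/2)^1.313 = 2902 × 0.40248 ≈ 1168 dpm.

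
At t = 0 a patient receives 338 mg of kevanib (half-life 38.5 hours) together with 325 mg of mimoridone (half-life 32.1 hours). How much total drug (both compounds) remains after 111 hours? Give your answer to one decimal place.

kevanib: 338 × (1/2)^(111/38.5) = 338 × (1/2)^2.8831 ≈ 45.815 mg.
mimoridone: 325 × (1/2)^(111/32.1) = 325 × (1/2)^3.4579 ≈ 29.576 mg.
Total = 45.815 + 29.576 ≈ 75.391 mg.

75.4 mg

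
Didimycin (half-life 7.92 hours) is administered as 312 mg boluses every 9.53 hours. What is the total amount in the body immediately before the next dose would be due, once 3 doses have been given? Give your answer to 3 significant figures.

The 3 doses were given 28.59, 19.06, 9.53 hours ago.
Total = 312·(1/2)^(28.59/7.92) + 312·(1/2)^(19.06/7.92) + 312·(1/2)^(9.53/7.92)
      = 25.555 + 58.845 + 135.5 ≈ 219.9 mg.

220 mg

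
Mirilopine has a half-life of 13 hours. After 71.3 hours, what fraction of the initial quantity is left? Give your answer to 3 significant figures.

0.0223

n = 71.3/13 ≈ 5.4846 half-lives.
Fraction remaining = (1/2)^5.4846 ≈ 0.022334.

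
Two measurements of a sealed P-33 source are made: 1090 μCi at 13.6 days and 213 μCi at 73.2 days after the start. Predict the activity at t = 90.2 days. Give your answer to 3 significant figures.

Over Δt = 73.2 − 13.6 = 59.6 days, the level fell by a factor of 1090/213 ≈ 5.1174.
n = log₂(5.1174) ≈ 2.3554 half-lives, so t½ = 59.6/2.3554 ≈ 25.304 days.
From t = 73.2 to t = 90.2: 213 × (1/2)^((90.2−73.2)/25.304) ≈ 133.7 μCi.

134 μCi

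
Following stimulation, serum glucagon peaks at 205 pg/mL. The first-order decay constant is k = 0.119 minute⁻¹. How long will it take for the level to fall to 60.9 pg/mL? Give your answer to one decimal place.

t½ = ln 2 / k = 0.69315 / 0.119 ≈ 5.8248 minutes.
Fraction remaining = 60.9/205 ≈ 0.29707.
n = log₂(205/60.9) = ln(3.3662)/ln 2 ≈ 1.7511 half-lives.
t = n × t½ = 1.7511 × 5.8248 ≈ 10.2 minutes.

10.2 minutes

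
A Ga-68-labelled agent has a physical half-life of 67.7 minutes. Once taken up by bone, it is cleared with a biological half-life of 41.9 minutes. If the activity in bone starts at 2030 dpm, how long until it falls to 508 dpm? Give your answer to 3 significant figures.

1/t_eff = 1/t_phys + 1/t_biol = 1/67.7 + 1/41.9 = 0.038637 per minute.
t_eff = 67.7 × 41.9 / (67.7 + 41.9) ≈ 25.882 minutes.
n = log₂(2030/508) ≈ 1.9986; t = 1.9986 × 25.882 ≈ 51.727 minutes.

51.7 minutes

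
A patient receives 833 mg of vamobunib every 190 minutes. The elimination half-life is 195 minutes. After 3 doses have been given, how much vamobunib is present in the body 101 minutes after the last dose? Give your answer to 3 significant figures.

1030 mg

The 3 doses were given 481, 291, 101 minutes ago.
Total = 833·(1/2)^(481/195) + 833·(1/2)^(291/195) + 833·(1/2)^(101/195)
      = 150.7 + 296.08 + 581.74 ≈ 1028.5 mg.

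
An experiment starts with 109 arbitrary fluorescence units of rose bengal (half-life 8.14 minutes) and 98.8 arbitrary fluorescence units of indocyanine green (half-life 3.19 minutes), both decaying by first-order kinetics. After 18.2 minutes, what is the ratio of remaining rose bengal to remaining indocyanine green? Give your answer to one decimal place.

12.2

rose bengal: 109 × (1/2)^(18.2/8.14) = 109 × (1/2)^2.2359 ≈ 23.14 arbitrary fluorescence units.
indocyanine green: 98.8 × (1/2)^(18.2/3.19) = 98.8 × (1/2)^5.7053 ≈ 1.8936 arbitrary fluorescence units.
Ratio ≈ 23.14 / 1.8936 ≈ 12.22.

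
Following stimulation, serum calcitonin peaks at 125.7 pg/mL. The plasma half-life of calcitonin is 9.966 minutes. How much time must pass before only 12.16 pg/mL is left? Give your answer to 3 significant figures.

Fraction remaining = 12.16/125.7 ≈ 0.096738.
n = log₂(125.7/12.16) = ln(10.337)/ln 2 ≈ 3.3698 half-lives.
t = n × t½ = 3.3698 × 9.966 ≈ 33.583 minutes.

33.6 minutes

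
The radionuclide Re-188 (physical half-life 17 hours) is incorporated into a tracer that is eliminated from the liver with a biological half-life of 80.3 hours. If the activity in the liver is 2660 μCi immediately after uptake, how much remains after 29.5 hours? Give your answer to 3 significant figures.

1/t_eff = 1/t_phys + 1/t_biol = 1/17 + 1/80.3 = 0.071277 per hour.
t_eff = 17 × 80.3 / (17 + 80.3) ≈ 14.03 hours.
Remaining = 2660 × (1/2)^(29.5/14.03) = 2660 × (1/2)^2.1027 ≈ 619.32 μCi.

619 μCi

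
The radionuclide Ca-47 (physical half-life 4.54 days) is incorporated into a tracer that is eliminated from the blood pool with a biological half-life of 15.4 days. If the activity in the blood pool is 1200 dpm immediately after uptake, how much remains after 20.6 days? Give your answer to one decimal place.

20.4 dpm

1/t_eff = 1/t_phys + 1/t_biol = 1/4.54 + 1/15.4 = 0.2852 per day.
t_eff = 4.54 × 15.4 / (4.54 + 15.4) ≈ 3.5063 days.
Remaining = 1200 × (1/2)^(20.6/3.5063) = 1200 × (1/2)^5.8751 ≈ 20.445 dpm.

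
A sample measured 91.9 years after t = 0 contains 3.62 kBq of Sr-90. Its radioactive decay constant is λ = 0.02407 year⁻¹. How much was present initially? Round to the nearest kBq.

33 kBq

t½ = ln 2 / λ = 0.69315 / 0.02407 ≈ 28.797 years.
Number of half-lives elapsed: n = 91.9/28.797 ≈ 3.1913.
A₀ = A × 2^n = 3.62 × 2^3.1913 = 3.62 × 9.1343 ≈ 33.066 kBq.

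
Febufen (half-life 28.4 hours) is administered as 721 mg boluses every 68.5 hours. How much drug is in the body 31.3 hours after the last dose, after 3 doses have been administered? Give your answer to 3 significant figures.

411 mg

The 3 doses were given 168.3, 99.8, 31.3 hours ago.
Total = 721·(1/2)^(168.3/28.4) + 721·(1/2)^(99.8/28.4) + 721·(1/2)^(31.3/28.4)
      = 11.858 + 63.109 + 335.87 ≈ 410.83 mg.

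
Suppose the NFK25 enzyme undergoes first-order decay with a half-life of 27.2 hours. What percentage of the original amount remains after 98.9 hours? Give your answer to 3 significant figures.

n = 98.9/27.2 ≈ 3.636 half-lives.
Fraction remaining = (1/2)^3.636 ≈ 0.080435, i.e. 8.0435%.

8.04%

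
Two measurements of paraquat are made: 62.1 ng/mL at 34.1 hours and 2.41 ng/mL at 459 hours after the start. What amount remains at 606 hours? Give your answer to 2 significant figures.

Over Δt = 459 − 34.1 = 424.9 hours, the level fell by a factor of 62.1/2.41 ≈ 25.768.
n = log₂(25.768) ≈ 4.6875 half-lives, so t½ = 424.9/4.6875 ≈ 90.646 hours.
From t = 459 to t = 606: 2.41 × (1/2)^((606−459)/90.646) ≈ 0.78313 ng/mL.

0.78 ng/mL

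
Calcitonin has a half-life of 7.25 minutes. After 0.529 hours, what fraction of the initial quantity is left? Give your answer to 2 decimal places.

0.05

0.529 hours = 31.74 minutes.
n = 31.74/7.25 ≈ 4.3779 half-lives.
Fraction remaining = (1/2)^4.3779 ≈ 0.048096.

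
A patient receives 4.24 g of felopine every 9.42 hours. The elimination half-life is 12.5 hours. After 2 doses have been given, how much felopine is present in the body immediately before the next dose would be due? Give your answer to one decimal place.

4.0 g

The 2 doses were given 18.84, 9.42 hours ago.
Total = 4.24·(1/2)^(18.84/12.5) + 4.24·(1/2)^(9.42/12.5)
      = 1.4916 + 2.5148 ≈ 4.0064 g.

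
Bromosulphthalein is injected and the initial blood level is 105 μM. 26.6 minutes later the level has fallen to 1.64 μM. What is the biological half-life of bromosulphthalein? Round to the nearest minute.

A/A₀ = 1.64/105 ≈ 0.015619.
n = log₂(64.024) ≈ 6.0005 half-lives elapsed in 26.6 minutes.
t½ = 26.6/6.0005 ≈ 4.4329 minutes.

4 minutes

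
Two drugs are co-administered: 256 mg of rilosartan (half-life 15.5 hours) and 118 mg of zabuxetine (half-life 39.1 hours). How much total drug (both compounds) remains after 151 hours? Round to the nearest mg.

rilosartan: 256 × (1/2)^(151/15.5) = 256 × (1/2)^9.7419 ≈ 0.29897 mg.
zabuxetine: 118 × (1/2)^(151/39.1) = 118 × (1/2)^3.8619 ≈ 8.1159 mg.
Total = 0.29897 + 8.1159 ≈ 8.4149 mg.

8 mg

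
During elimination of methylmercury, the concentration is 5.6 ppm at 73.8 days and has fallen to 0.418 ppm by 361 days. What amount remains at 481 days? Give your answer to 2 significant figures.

0.14 ppm

Over Δt = 361 − 73.8 = 287.2 days, the level fell by a factor of 5.6/0.418 ≈ 13.397.
n = log₂(13.397) ≈ 3.7439 half-lives, so t½ = 287.2/3.7439 ≈ 76.712 days.
From t = 361 to t = 481: 0.418 × (1/2)^((481−361)/76.712) ≈ 0.14134 ppm.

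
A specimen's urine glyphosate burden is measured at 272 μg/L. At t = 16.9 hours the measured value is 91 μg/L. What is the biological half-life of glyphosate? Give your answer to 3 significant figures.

10.7 hours

A/A₀ = 91/272 ≈ 0.33456.
n = log₂(2.989) ≈ 1.5797 half-lives elapsed in 16.9 hours.
t½ = 16.9/1.5797 ≈ 10.698 hours.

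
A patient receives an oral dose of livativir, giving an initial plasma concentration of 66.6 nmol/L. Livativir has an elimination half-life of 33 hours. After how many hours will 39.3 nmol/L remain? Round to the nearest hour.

25 hours

Fraction remaining = 39.3/66.6 ≈ 0.59009.
n = log₂(66.6/39.3) = ln(1.6947)/ln 2 ≈ 0.76099 half-lives.
t = n × t½ = 0.76099 × 33 ≈ 25.113 hours.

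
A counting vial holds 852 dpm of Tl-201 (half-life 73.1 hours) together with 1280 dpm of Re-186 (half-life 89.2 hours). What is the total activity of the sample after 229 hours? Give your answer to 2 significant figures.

Tl-201: 852 × (1/2)^(229/73.1) = 852 × (1/2)^3.1327 ≈ 97.141 dpm.
Re-186: 1280 × (1/2)^(229/89.2) = 1280 × (1/2)^2.5673 ≈ 215.97 dpm.
Total = 97.141 + 215.97 ≈ 313.11 dpm.

310 dpm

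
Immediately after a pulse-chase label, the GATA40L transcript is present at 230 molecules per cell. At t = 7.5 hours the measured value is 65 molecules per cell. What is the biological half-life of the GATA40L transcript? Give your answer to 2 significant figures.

4.1 hours

A/A₀ = 65/230 ≈ 0.28261.
n = log₂(3.5385) ≈ 1.8231 half-lives elapsed in 7.5 hours.
t½ = 7.5/1.8231 ≈ 4.1138 hours.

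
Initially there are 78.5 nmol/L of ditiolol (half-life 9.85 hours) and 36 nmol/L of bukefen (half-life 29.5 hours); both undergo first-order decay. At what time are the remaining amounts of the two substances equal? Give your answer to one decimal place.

16.6 hours

Set 78.5·(1/2)^(t/9.85) = 36·(1/2)^(t/29.5).
Taking log₂: log₂(78.5/36) = t·(1/9.85 − 1/29.5).
log₂(2.1806) = 1.1247; 1/9.85 − 1/29.5 = 0.067625.
t = 1.1247 / 0.067625 ≈ 16.631 hours.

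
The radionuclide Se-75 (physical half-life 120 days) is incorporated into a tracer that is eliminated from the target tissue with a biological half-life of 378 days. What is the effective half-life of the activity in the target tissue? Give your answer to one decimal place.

91.1 days

1/t_eff = 1/t_phys + 1/t_biol = 1/120 + 1/378 = 0.010979 per day.
t_eff = 120 × 378 / (120 + 378) ≈ 91.084 days.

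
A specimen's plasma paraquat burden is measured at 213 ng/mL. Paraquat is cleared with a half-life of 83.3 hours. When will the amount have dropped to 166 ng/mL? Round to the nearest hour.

30 hours

Fraction remaining = 166/213 ≈ 0.77934.
n = log₂(213/166) = ln(1.2831)/ln 2 ≈ 0.35967 half-lives.
t = n × t½ = 0.35967 × 83.3 ≈ 29.961 hours.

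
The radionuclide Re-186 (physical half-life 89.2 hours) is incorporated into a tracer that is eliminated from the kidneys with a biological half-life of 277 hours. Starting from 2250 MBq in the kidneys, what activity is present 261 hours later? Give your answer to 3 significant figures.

1/t_eff = 1/t_phys + 1/t_biol = 1/89.2 + 1/277 = 0.014821 per hour.
t_eff = 89.2 × 277 / (89.2 + 277) ≈ 67.472 hours.
Remaining = 2250 × (1/2)^(261/67.472) = 2250 × (1/2)^3.8682 ≈ 154.07 MBq.

154 MBq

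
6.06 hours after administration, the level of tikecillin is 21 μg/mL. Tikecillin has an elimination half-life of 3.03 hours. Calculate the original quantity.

Number of half-lives elapsed: n = 6.06/3.03 ≈ 2.
A₀ = A × 2^n = 21 × 2^2 = 21 × 4 ≈ 84 μg/mL.

84 μg/mL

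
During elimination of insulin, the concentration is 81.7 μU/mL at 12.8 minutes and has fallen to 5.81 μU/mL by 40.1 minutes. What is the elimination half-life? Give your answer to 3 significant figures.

7.16 minutes

Over Δt = 40.1 − 12.8 = 27.3 minutes, the level fell by a factor of 81.7/5.81 ≈ 14.062.
n = log₂(14.062) ≈ 3.8137 half-lives, so t½ = 27.3/3.8137 ≈ 7.1584 minutes.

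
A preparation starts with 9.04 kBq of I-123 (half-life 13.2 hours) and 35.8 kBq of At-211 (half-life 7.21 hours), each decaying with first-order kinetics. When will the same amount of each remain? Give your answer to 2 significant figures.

32 hours

Set 9.04·(1/2)^(t/13.2) = 35.8·(1/2)^(t/7.21).
Taking log₂: log₂(9.04/35.8) = t·(1/13.2 − 1/7.21).
log₂(0.25251) = -1.9856; 1/13.2 − 1/7.21 = -0.062939.
t = -1.9856 / -0.062939 ≈ 31.548 hours.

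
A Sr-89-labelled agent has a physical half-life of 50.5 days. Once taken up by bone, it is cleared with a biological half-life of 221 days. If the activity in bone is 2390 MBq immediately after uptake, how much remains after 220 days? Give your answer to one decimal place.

58.5 MBq

1/t_eff = 1/t_phys + 1/t_biol = 1/50.5 + 1/221 = 0.024327 per day.
t_eff = 50.5 × 221 / (50.5 + 221) ≈ 41.107 days.
Remaining = 2390 × (1/2)^(220/41.107) = 2390 × (1/2)^5.3519 ≈ 58.521 MBq.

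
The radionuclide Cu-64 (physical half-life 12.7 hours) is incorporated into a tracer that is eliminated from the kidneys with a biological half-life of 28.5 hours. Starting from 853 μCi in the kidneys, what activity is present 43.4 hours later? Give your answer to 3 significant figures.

27.8 μCi

1/t_eff = 1/t_phys + 1/t_biol = 1/12.7 + 1/28.5 = 0.11383 per hour.
t_eff = 12.7 × 28.5 / (12.7 + 28.5) ≈ 8.7852 hours.
Remaining = 853 × (1/2)^(43.4/8.7852) = 853 × (1/2)^4.9401 ≈ 27.786 μCi.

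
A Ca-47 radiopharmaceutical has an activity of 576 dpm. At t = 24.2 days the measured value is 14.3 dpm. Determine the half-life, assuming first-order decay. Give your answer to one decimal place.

4.5 days

A/A₀ = 14.3/576 ≈ 0.024826.
n = log₂(40.28) ≈ 5.332 half-lives elapsed in 24.2 days.
t½ = 24.2/5.332 ≈ 4.5387 days.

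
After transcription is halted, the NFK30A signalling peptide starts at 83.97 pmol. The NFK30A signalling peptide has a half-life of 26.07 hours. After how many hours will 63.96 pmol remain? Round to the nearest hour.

Fraction remaining = 63.96/83.97 ≈ 0.7617.
n = log₂(83.97/63.96) = ln(1.3129)/ln 2 ≈ 0.3927 half-lives.
t = n × t½ = 0.3927 × 26.07 ≈ 10.238 hours.

10 hours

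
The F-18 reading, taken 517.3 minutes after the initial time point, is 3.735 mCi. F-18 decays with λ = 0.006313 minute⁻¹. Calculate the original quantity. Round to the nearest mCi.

98 mCi

t½ = ln 2 / λ = 0.69315 / 0.006313 ≈ 109.8 minutes.
Number of half-lives elapsed: n = 517.3/109.8 ≈ 4.7114.
A₀ = A × 2^n = 3.735 × 2^4.7114 = 3.735 × 26.199 ≈ 97.853 mCi.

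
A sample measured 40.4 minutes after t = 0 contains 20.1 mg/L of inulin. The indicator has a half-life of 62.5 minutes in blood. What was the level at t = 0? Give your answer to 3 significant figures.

31.5 mg/L

Number of half-lives elapsed: n = 40.4/62.5 ≈ 0.6464.
A₀ = A × 2^n = 20.1 × 2^0.6464 = 20.1 × 1.5653 ≈ 31.462 mg/L.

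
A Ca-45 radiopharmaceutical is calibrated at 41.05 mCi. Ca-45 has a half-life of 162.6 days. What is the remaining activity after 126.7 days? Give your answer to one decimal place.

23.9 mCi

Number of half-lives: n = 126.7/162.6 ≈ 0.77921.
Remaining = 41.05 × (1/2)^0.77921 = 41.05 × 0.58268 ≈ 23.919 mCi.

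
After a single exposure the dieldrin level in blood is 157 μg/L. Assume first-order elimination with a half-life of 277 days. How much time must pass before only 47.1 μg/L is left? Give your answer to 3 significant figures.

481 days

Fraction remaining = 47.1/157 ≈ 0.3.
n = log₂(157/47.1) = ln(3.3333)/ln 2 ≈ 1.737 half-lives.
t = n × t½ = 1.737 × 277 ≈ 481.14 days.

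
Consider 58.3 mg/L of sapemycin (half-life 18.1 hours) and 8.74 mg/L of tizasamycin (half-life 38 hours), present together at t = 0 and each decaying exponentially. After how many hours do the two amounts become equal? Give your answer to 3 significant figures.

Set 58.3·(1/2)^(t/18.1) = 8.74·(1/2)^(t/38).
Taking log₂: log₂(58.3/8.74) = t·(1/18.1 − 1/38).
log₂(6.6705) = 2.7378; 1/18.1 − 1/38 = 0.028933.
t = 2.7378 / 0.028933 ≈ 94.626 hours.

94.6 hours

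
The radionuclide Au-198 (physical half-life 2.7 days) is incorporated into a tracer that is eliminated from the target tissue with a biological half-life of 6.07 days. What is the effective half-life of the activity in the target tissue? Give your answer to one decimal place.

1.9 days

1/t_eff = 1/t_phys + 1/t_biol = 1/2.7 + 1/6.07 = 0.53512 per day.
t_eff = 2.7 × 6.07 / (2.7 + 6.07) ≈ 1.8688 days.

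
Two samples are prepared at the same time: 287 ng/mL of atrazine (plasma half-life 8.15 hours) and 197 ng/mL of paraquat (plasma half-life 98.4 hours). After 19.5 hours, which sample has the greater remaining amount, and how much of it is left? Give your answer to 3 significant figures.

paraquat, 172 ng/mL

atrazine: 287 × (1/2)^2.3926 ≈ 54.655 ng/mL.
paraquat: 197 × (1/2)^0.19817 ≈ 171.72 ng/mL.
Paraquat has more remaining, at ≈ 171.72 ng/mL.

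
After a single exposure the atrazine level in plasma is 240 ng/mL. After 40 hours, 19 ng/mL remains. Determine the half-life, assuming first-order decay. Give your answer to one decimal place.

10.9 hours

A/A₀ = 19/240 ≈ 0.079167.
n = log₂(12.632) ≈ 3.659 half-lives elapsed in 40 hours.
t½ = 40/3.659 ≈ 10.932 hours.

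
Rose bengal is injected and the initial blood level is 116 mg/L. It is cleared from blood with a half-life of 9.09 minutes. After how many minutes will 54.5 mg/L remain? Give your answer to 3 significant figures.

9.91 minutes

Fraction remaining = 54.5/116 ≈ 0.46983.
n = log₂(116/54.5) = ln(2.1284)/ln 2 ≈ 1.0898 half-lives.
t = n × t½ = 1.0898 × 9.09 ≈ 9.9063 minutes.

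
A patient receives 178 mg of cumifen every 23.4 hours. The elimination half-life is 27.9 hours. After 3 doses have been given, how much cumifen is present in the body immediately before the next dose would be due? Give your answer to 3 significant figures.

The 3 doses were given 70.2, 46.8, 23.4 hours ago.
Total = 178·(1/2)^(70.2/27.9) + 178·(1/2)^(46.8/27.9) + 178·(1/2)^(23.4/27.9)
      = 31.116 + 55.65 + 99.528 ≈ 186.29 mg.

186 mg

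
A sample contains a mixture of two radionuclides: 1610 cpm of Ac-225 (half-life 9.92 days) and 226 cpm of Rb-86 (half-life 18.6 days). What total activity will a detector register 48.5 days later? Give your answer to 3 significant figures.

91.4 cpm

Ac-225: 1610 × (1/2)^(48.5/9.92) = 1610 × (1/2)^4.8891 ≈ 54.332 cpm.
Rb-86: 226 × (1/2)^(48.5/18.6) = 226 × (1/2)^2.6075 ≈ 37.082 cpm.
Total = 54.332 + 37.082 ≈ 91.414 cpm.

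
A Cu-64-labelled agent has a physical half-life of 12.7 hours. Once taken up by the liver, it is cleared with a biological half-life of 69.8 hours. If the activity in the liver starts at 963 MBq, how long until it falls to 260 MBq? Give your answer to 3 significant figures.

1/t_eff = 1/t_phys + 1/t_biol = 1/12.7 + 1/69.8 = 0.093067 per hour.
t_eff = 12.7 × 69.8 / (12.7 + 69.8) ≈ 10.745 hours.
n = log₂(963/260) ≈ 1.889; t = 1.889 × 10.745 ≈ 20.298 hours.

20.3 hours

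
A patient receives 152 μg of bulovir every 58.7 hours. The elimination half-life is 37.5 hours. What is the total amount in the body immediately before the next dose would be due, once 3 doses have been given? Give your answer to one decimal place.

74.6 μg

The 3 doses were given 176.1, 117.4, 58.7 hours ago.
Total = 152·(1/2)^(176.1/37.5) + 152·(1/2)^(117.4/37.5) + 152·(1/2)^(58.7/37.5)
      = 5.8642 + 17.355 + 51.361 ≈ 74.58 μg.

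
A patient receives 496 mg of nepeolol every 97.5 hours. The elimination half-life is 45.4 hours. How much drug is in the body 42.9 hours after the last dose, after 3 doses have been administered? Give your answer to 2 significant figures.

330 mg

The 3 doses were given 237.9, 140.4, 42.9 hours ago.
Total = 496·(1/2)^(237.9/45.4) + 496·(1/2)^(140.4/45.4) + 496·(1/2)^(42.9/45.4)
      = 13.124 + 58.149 + 257.65 ≈ 328.92 mg.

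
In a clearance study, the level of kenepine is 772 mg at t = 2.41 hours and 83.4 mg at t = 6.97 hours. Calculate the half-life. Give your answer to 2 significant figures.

1.4 hours

Over Δt = 6.97 − 2.41 = 4.56 hours, the level fell by a factor of 772/83.4 ≈ 9.2566.
n = log₂(9.2566) ≈ 3.2105 half-lives, so t½ = 4.56/3.2105 ≈ 1.4203 hours.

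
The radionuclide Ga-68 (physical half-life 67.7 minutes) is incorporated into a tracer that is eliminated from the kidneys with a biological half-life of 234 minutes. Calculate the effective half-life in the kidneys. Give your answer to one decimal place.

1/t_eff = 1/t_phys + 1/t_biol = 1/67.7 + 1/234 = 0.019045 per minute.
t_eff = 67.7 × 234 / (67.7 + 234) ≈ 52.508 minutes.

52.5 minutes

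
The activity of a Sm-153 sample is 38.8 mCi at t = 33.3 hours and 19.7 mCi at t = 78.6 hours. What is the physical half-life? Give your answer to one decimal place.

46.3 hours

Over Δt = 78.6 − 33.3 = 45.3 hours, the level fell by a factor of 38.8/19.7 ≈ 1.9695.
n = log₂(1.9695) ≈ 0.97786 half-lives, so t½ = 45.3/0.97786 ≈ 46.326 hours.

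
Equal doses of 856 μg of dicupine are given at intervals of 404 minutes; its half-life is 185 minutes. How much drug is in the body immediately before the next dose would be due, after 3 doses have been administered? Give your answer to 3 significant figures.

The 3 doses were given 1212, 808, 404 minutes ago.
Total = 856·(1/2)^(1212/185) + 856·(1/2)^(808/185) + 856·(1/2)^(404/185)
      = 9.1268 + 41.467 + 188.4 ≈ 239 μg.

239 μg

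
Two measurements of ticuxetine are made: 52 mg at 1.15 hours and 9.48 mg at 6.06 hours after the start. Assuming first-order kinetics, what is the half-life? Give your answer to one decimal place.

Over Δt = 6.06 − 1.15 = 4.91 hours, the level fell by a factor of 52/9.48 ≈ 5.4852.
n = log₂(5.4852) ≈ 2.4556 half-lives, so t½ = 4.91/2.4556 ≈ 1.9995 hours.

2.0 hours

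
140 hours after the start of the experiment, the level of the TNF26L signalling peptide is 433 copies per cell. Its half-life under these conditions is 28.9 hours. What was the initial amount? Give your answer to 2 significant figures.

12000 copies per cell

Number of half-lives elapsed: n = 140/28.9 ≈ 4.8443.
A₀ = A × 2^n = 433 × 2^4.8443 = 433 × 28.726 ≈ 12438 copies per cell.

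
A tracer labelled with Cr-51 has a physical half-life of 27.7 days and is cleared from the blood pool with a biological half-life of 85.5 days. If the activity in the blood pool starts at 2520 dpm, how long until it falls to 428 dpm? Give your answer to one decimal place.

1/t_eff = 1/t_phys + 1/t_biol = 1/27.7 + 1/85.5 = 0.047797 per day.
t_eff = 27.7 × 85.5 / (27.7 + 85.5) ≈ 20.922 days.
n = log₂(2520/428) ≈ 2.5577; t = 2.5577 × 20.922 ≈ 53.513 days.

53.5 days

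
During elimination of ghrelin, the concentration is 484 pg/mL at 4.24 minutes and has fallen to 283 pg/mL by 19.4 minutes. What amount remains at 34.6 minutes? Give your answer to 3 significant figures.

Over Δt = 19.4 − 4.24 = 15.16 minutes, the level fell by a factor of 484/283 ≈ 1.7102.
n = log₂(1.7102) ≈ 0.7742 half-lives, so t½ = 15.16/0.7742 ≈ 19.581 minutes.
From t = 19.4 to t = 34.6: 283 × (1/2)^((34.6−19.4)/19.581) ≈ 165.24 pg/mL.

165 pg/mL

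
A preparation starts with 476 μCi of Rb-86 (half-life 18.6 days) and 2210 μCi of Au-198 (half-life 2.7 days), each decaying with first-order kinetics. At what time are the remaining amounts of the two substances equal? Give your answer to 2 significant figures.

7.0 days

Set 476·(1/2)^(t/18.6) = 2210·(1/2)^(t/2.7).
Taking log₂: log₂(476/2210) = t·(1/18.6 − 1/2.7).
log₂(0.21538) = -2.215; 1/18.6 − 1/2.7 = -0.31661.
t = -2.215 / -0.31661 ≈ 6.9961 days.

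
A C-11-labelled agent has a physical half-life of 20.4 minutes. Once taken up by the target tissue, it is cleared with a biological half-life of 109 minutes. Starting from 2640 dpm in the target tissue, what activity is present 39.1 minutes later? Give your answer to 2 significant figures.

550 dpm

1/t_eff = 1/t_phys + 1/t_biol = 1/20.4 + 1/109 = 0.058194 per minute.
t_eff = 20.4 × 109 / (20.4 + 109) ≈ 17.184 minutes.
Remaining = 2640 × (1/2)^(39.1/17.184) = 2640 × (1/2)^2.2754 ≈ 545.31 dpm.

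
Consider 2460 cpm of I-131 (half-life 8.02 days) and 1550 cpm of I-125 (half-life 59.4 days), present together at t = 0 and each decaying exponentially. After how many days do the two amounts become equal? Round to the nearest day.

Set 2460·(1/2)^(t/8.02) = 1550·(1/2)^(t/59.4).
Taking log₂: log₂(2460/1550) = t·(1/8.02 − 1/59.4).
log₂(1.5871) = 0.66639; 1/8.02 − 1/59.4 = 0.10785.
t = 0.66639 / 0.10785 ≈ 6.1787 days.

6 days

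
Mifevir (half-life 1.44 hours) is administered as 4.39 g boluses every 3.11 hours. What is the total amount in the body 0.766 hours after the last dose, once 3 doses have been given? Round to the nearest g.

The 3 doses were given 6.986, 3.876, 0.766 hours ago.
Total = 4.39·(1/2)^(6.986/1.44) + 4.39·(1/2)^(3.876/1.44) + 4.39·(1/2)^(0.766/1.44)
      = 0.15207 + 0.6795 + 3.0362 ≈ 3.8678 g.

4 g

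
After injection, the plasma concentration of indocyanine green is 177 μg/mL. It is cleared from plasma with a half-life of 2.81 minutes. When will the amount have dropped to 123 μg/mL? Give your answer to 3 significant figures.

Fraction remaining = 123/177 ≈ 0.69492.
n = log₂(177/123) = ln(1.439)/ln 2 ≈ 0.52509 half-lives.
t = n × t½ = 0.52509 × 2.81 ≈ 1.4755 minutes.

1.48 minutes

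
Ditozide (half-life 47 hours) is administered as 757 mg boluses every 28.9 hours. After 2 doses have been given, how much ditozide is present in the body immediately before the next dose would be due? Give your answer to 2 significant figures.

The 2 doses were given 57.8, 28.9 hours ago.
Total = 757·(1/2)^(57.8/47) + 757·(1/2)^(28.9/47)
      = 322.77 + 494.3 ≈ 817.07 mg.

820 mg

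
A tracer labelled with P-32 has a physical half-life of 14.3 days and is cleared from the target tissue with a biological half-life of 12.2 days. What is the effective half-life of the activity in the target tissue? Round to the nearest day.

1/t_eff = 1/t_phys + 1/t_biol = 1/14.3 + 1/12.2 = 0.1519 per day.
t_eff = 14.3 × 12.2 / (14.3 + 12.2) ≈ 6.5834 days.

7 days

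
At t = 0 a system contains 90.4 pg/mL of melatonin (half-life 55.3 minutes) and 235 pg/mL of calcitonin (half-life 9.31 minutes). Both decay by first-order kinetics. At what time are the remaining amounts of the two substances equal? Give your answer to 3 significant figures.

15.4 minutes

Set 90.4·(1/2)^(t/55.3) = 235·(1/2)^(t/9.31).
Taking log₂: log₂(90.4/235) = t·(1/55.3 − 1/9.31).
log₂(0.38468) = -1.3783; 1/55.3 − 1/9.31 = -0.089328.
t = -1.3783 / -0.089328 ≈ 15.429 minutes.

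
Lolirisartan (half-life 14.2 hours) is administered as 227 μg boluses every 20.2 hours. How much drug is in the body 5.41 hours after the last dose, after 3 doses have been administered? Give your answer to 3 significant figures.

The 3 doses were given 45.81, 25.61, 5.41 hours ago.
Total = 227·(1/2)^(45.81/14.2) + 227·(1/2)^(25.61/14.2) + 227·(1/2)^(5.41/14.2)
      = 24.26 + 65.03 + 174.32 ≈ 263.61 μg.

264 μg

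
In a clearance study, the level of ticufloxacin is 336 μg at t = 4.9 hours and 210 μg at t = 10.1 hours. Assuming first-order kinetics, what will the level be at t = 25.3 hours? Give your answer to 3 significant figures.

Over Δt = 10.1 − 4.9 = 5.2 hours, the level fell by a factor of 336/210 ≈ 1.6.
n = log₂(1.6) ≈ 0.67807 half-lives, so t½ = 5.2/0.67807 ≈ 7.6688 hours.
From t = 10.1 to t = 25.3: 210 × (1/2)^((25.3−10.1)/7.6688) ≈ 53.157 μg.

53.2 μg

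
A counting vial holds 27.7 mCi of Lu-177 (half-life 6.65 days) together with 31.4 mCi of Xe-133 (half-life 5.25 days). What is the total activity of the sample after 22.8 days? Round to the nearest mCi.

Lu-177: 27.7 × (1/2)^(22.8/6.65) = 27.7 × (1/2)^3.4286 ≈ 2.5726 mCi.
Xe-133: 31.4 × (1/2)^(22.8/5.25) = 31.4 × (1/2)^4.3429 ≈ 1.5474 mCi.
Total = 2.5726 + 1.5474 ≈ 4.12 mCi.

4 mCi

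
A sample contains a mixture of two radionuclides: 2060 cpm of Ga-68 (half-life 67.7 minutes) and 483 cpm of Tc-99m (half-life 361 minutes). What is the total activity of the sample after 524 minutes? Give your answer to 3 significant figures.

Ga-68: 2060 × (1/2)^(524/67.7) = 2060 × (1/2)^7.74 ≈ 9.6358 cpm.
Tc-99m: 483 × (1/2)^(524/361) = 483 × (1/2)^1.4515 ≈ 176.6 cpm.
Total = 9.6358 + 176.6 ≈ 186.24 cpm.

186 cpm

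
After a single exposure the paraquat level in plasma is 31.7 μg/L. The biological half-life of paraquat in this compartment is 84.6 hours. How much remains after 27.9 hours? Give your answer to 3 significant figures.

Number of half-lives: n = 27.9/84.6 ≈ 0.32979.
Remaining = 31.7 × (1/2)^0.32979 = 31.7 × 0.79565 ≈ 25.222 μg/L.

25.2 μg/L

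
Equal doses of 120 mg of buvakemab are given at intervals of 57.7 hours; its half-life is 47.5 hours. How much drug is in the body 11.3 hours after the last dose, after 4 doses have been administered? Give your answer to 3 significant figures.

The 4 doses were given 184.4, 126.7, 69, 11.3 hours ago.
Total = 120·(1/2)^(184.4/47.5) + 120·(1/2)^(126.7/47.5) + 120·(1/2)^(69/47.5) + 120·(1/2)^(11.3/47.5)
      = 8.1386 + 18.89 + 43.843 + 101.76 ≈ 172.63 mg.

173 mg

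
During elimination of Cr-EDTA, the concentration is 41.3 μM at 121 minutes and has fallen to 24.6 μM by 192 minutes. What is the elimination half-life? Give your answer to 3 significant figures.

95.0 minutes

Over Δt = 192 − 121 = 71 minutes, the level fell by a factor of 41.3/24.6 ≈ 1.6789.
n = log₂(1.6789) ≈ 0.74748 half-lives, so t½ = 71/0.74748 ≈ 94.985 minutes.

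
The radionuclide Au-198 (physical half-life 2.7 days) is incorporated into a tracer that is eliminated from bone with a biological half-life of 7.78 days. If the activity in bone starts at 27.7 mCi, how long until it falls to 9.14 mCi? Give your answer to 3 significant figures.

1/t_eff = 1/t_phys + 1/t_biol = 1/2.7 + 1/7.78 = 0.49891 per day.
t_eff = 2.7 × 7.78 / (2.7 + 7.78) ≈ 2.0044 days.
n = log₂(27.7/9.14) ≈ 1.5996; t = 1.5996 × 2.0044 ≈ 3.2063 days.

3.21 days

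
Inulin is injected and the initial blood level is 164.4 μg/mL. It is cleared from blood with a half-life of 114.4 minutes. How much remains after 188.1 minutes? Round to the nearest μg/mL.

Number of half-lives: n = 188.1/114.4 ≈ 1.6442.
Remaining = 164.4 × (1/2)^1.6442 = 164.4 × 0.31992 ≈ 52.594 μg/mL.

53 μg/mL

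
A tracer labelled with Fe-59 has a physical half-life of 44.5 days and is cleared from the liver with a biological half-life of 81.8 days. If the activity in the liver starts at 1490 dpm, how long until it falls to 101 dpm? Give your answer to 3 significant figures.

1/t_eff = 1/t_phys + 1/t_biol = 1/44.5 + 1/81.8 = 0.034697 per day.
t_eff = 44.5 × 81.8 / (44.5 + 81.8) ≈ 28.821 days.
n = log₂(1490/101) ≈ 3.8829; t = 3.8829 × 28.821 ≈ 111.91 days.

112 days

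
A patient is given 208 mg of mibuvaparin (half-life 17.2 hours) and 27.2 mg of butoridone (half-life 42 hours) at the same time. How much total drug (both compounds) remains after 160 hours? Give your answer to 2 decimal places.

2.27 mg

mibuvaparin: 208 × (1/2)^(160/17.2) = 208 × (1/2)^9.3023 ≈ 0.32945 mg.
butoridone: 27.2 × (1/2)^(160/42) = 27.2 × (1/2)^3.8095 ≈ 1.9399 mg.
Total = 0.32945 + 1.9399 ≈ 2.2694 mg.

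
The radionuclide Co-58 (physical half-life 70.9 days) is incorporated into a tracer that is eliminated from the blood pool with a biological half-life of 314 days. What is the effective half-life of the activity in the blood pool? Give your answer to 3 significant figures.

57.8 days

1/t_eff = 1/t_phys + 1/t_biol = 1/70.9 + 1/314 = 0.017289 per day.
t_eff = 70.9 × 314 / (70.9 + 314) ≈ 57.84 days.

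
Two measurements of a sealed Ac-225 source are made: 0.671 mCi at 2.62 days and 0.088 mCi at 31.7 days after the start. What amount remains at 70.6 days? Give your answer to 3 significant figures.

Over Δt = 31.7 − 2.62 = 29.08 days, the level fell by a factor of 0.671/0.088 ≈ 7.625.
n = log₂(7.625) ≈ 2.9307 half-lives, so t½ = 29.08/2.9307 ≈ 9.9224 days.
From t = 31.7 to t = 70.6: 0.088 × (1/2)^((70.6−31.7)/9.9224) ≈ 0.0058119 mCi.

0.00581 mCi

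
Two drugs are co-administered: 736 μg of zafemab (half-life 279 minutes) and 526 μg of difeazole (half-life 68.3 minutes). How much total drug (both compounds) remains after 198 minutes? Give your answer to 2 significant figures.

520 μg

zafemab: 736 × (1/2)^(198/279) = 736 × (1/2)^0.70968 ≈ 450.03 μg.
difeazole: 526 × (1/2)^(198/68.3) = 526 × (1/2)^2.899 ≈ 70.519 μg.
Total = 450.03 + 70.519 ≈ 520.55 μg.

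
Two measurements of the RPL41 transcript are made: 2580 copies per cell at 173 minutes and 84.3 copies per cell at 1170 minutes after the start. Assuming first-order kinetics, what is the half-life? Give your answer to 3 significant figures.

202 minutes

Over Δt = 1170 − 173 = 997 minutes, the level fell by a factor of 2580/84.3 ≈ 30.605.
n = log₂(30.605) ≈ 4.9357 half-lives, so t½ = 997/4.9357 ≈ 202 minutes.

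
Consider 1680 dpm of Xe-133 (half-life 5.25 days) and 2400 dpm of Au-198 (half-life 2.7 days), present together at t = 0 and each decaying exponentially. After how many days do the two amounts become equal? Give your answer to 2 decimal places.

2.86 days

Set 1680·(1/2)^(t/5.25) = 2400·(1/2)^(t/2.7).
Taking log₂: log₂(1680/2400) = t·(1/5.25 − 1/2.7).
log₂(0.7) = -0.51457; 1/5.25 − 1/2.7 = -0.17989.
t = -0.51457 / -0.17989 ≈ 2.8604 days.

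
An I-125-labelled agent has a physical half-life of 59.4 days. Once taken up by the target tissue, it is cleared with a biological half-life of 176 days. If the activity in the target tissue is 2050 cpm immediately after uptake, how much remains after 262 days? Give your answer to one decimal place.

1/t_eff = 1/t_phys + 1/t_biol = 1/59.4 + 1/176 = 0.022517 per day.
t_eff = 59.4 × 176 / (59.4 + 176) ≈ 44.411 days.
Remaining = 2050 × (1/2)^(262/44.411) = 2050 × (1/2)^5.8994 ≈ 34.344 cpm.

34.3 cpm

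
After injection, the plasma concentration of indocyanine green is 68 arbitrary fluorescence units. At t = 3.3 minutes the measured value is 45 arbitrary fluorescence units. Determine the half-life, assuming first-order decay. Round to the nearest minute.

6 minutes

A/A₀ = 45/68 ≈ 0.66176.
n = log₂(1.5111) ≈ 0.59561 half-lives elapsed in 3.3 minutes.
t½ = 3.3/0.59561 ≈ 5.5405 minutes.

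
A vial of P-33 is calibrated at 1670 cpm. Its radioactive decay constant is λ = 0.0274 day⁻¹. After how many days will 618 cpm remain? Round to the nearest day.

t½ = ln 2 / λ = 0.69315 / 0.0274 ≈ 25.297 days.
Fraction remaining = 618/1670 ≈ 0.37006.
n = log₂(1670/618) = ln(2.7023)/ln 2 ≈ 1.4342 half-lives.
t = n × t½ = 1.4342 × 25.297 ≈ 36.281 days.

36 days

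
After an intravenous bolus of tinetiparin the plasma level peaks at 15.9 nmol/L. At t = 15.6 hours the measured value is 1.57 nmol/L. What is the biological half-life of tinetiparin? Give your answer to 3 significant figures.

A/A₀ = 1.57/15.9 ≈ 0.098742.
n = log₂(10.127) ≈ 3.3402 half-lives elapsed in 15.6 hours.
t½ = 15.6/3.3402 ≈ 4.6704 hours.

4.67 hours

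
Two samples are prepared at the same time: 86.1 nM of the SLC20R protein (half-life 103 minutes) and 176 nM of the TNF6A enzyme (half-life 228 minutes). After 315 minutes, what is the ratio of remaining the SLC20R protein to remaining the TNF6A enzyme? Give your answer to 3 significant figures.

0.153

SLC20R protein: 86.1 × (1/2)^(315/103) = 86.1 × (1/2)^3.0583 ≈ 10.337 nM.
TNF6A enzyme: 176 × (1/2)^(315/228) = 176 × (1/2)^1.3816 ≈ 67.549 nM.
Ratio ≈ 10.337 / 67.549 ≈ 0.15302.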